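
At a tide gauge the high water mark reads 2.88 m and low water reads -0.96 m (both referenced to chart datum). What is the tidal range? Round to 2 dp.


Tidal range = High water - Low water
Tidal range = 2.88 - (-0.96)
Tidal range = 3.84 m

3.84


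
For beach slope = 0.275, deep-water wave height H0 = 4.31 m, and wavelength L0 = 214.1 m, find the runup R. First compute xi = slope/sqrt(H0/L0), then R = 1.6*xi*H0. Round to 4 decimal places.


xi = slope / sqrt(H0/L0)
H0/L0 = 4.31/214.1 = 0.020131
sqrt(0.020131) = 0.141883
xi = 0.275 / 0.141883 = 1.938217
R = 1.6 * xi * H0 = 1.6 * 1.938217 * 4.31
R = 13.3659 m

13.3659


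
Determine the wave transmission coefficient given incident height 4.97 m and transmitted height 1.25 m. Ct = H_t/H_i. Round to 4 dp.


Ct = H_t / H_i
Ct = 1.25 / 4.97
Ct = 0.2515

0.2515


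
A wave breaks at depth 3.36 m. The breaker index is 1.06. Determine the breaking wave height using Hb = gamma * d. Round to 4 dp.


Hb = gamma * d
Hb = 1.06 * 3.36
Hb = 3.5616 m

3.5616


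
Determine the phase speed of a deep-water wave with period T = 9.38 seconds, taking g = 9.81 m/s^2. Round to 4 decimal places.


We use the deep-water celerity formula:
C = g * T / (2 * pi)
C = 9.81 * 9.38 / (2 * 3.14159...)
C = 92.017800 / 6.283185
C = 14.6451 m/s

14.6451


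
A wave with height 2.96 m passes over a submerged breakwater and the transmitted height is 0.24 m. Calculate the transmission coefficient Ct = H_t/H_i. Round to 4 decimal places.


Ct = H_t / H_i
Ct = 0.24 / 2.96
Ct = 0.0811

0.0811


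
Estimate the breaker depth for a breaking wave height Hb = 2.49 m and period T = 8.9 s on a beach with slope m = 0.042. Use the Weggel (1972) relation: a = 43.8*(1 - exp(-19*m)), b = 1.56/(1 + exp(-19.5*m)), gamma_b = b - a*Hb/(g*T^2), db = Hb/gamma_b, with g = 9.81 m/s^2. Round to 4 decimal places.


a = 43.8 * (1 - exp(-19 * m))
exp(-19 * 0.042) = exp(-0.7980) = 0.450229
a = 43.8 * (1 - 0.450229) = 24.079991
b = 1.56 / (1 + exp(-19.5 * m))
exp(-19.5 * 0.042) = exp(-0.8190) = 0.440872
b = 1.56 / (1 + 0.440872) = 1.082677
Hb / (g * T^2) = 2.49 / (9.81 * 8.9^2) = 2.49 / 777.0501 = 0.00320443
gamma_b = b - a * Hb/(g*T^2) = 1.082677 - 24.079991 * 0.00320443 = 1.005515
db = Hb / gamma_b = 2.49 / 1.005515
db = 2.4763 m

2.4763


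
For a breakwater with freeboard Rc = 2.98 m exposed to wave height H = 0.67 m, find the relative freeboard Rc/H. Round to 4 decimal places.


Relative freeboard = Rc / H
= 2.98 / 0.67
= 4.4478

4.4478


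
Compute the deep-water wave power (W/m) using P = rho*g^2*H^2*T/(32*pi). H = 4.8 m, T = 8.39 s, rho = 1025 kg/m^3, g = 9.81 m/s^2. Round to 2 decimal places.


P = rho * g^2 * H^2 * T / (32 * pi)
P = 1025 * 9.81^2 * 4.8^2 * 8.39 / (32 * pi)
P = 1025 * 96.2361 * 23.0400 * 8.39 / 100.53096
P = 189673.42 W/m

189673.42


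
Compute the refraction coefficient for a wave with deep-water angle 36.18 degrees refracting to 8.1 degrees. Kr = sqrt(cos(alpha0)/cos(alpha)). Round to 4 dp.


Kr = sqrt(cos(alpha0) / cos(alpha))
cos(36.18) = 0.807166
cos(8.1) = 0.990024
Kr = sqrt(0.807166 / 0.990024)
Kr = sqrt(0.815300)
Kr = 0.9029

0.9029


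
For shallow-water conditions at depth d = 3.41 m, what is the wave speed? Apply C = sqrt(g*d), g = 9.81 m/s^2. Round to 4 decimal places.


Using the shallow-water approximation:
C = sqrt(g * d) = sqrt(9.81 * 3.41)
C = sqrt(33.4521)
C = 5.7838 m/s

5.7838


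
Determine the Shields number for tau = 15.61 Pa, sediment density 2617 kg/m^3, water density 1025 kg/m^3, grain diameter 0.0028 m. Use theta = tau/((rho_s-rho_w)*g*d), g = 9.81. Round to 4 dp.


theta = tau / ((rho_s - rho_w) * g * d)
rho_s - rho_w = 2617 - 1025 = 1592
Denominator = 1592 * 9.81 * 0.0028 = 43.729056
theta = 15.61 / 43.729056
theta = 0.3570

0.3570


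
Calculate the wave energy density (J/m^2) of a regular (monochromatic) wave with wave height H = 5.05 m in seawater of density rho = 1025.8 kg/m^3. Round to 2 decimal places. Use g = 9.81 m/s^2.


E = (1/8) * rho * g * H^2
E = (1/8) * 1025.8 * 9.81 * 5.05^2
E = 0.125 * 1025.8 * 9.81 * 25.5025
E = 32079.27 J/m^2

32079.27


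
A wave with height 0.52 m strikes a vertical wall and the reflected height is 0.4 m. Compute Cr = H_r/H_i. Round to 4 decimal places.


Cr = H_r / H_i
Cr = 0.4 / 0.52
Cr = 0.7692

0.7692


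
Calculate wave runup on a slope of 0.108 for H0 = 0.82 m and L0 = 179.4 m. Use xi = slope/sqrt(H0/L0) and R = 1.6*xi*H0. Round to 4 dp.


xi = slope / sqrt(H0/L0)
H0/L0 = 0.82/179.4 = 0.004571
sqrt(0.004571) = 0.067608
xi = 0.108 / 0.067608 = 1.597453
R = 1.6 * xi * H0 = 1.6 * 1.597453 * 0.82
R = 2.0959 m

2.0959


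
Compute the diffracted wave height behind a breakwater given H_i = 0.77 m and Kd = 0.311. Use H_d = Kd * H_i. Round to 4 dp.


H_d = Kd * H_i
H_d = 0.311 * 0.77
H_d = 0.2395 m

0.2395


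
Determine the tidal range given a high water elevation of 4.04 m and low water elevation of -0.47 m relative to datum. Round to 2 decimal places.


Tidal range = High water - Low water
Tidal range = 4.04 - (-0.47)
Tidal range = 4.51 m

4.51


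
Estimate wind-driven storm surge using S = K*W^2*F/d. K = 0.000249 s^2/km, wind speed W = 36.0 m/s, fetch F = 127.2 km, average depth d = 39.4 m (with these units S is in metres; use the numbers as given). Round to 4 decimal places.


S = K * W^2 * F / d
W^2 = 36.0^2 = 1296.00
S = 0.000249 * 1296.00 * 127.2 / 39.4
Numerator = 0.000249 * 1296.00 * 127.2 = 41.047949
S = 41.047949 / 39.4 = 1.0418 m

1.0418


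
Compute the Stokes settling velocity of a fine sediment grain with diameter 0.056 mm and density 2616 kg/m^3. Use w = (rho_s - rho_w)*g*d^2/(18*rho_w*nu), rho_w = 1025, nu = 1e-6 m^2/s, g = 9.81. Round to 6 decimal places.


w = (rho_s - rho_w) * g * d^2 / (18 * rho_w * nu)
d = 0.056 mm = 0.000056 m
rho_s - rho_w = 2616 - 1025 = 1591
Numerator = 1591 * 9.81 * (0.000056)^2 = 0.000048945779
Denominator = 18 * 1025 * 1e-6 = 0.018450
w = 0.002653 m/s

0.002653


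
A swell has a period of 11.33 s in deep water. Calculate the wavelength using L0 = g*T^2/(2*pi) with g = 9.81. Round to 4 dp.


L0 = g * T^2 / (2 * pi)
L0 = 9.81 * 11.33^2 / (2 * pi)
L0 = 9.81 * 128.3689 / 6.28319
L0 = 1259.2989 / 6.28319
L0 = 200.4236 m

200.4236


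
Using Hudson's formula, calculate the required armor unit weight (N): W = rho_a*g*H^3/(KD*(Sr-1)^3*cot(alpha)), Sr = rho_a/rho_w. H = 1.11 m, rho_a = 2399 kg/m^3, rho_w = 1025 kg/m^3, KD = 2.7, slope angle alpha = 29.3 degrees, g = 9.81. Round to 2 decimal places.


Sr = rho_a / rho_w = 2399 / 1025 = 2.340488
(Sr - 1) = 1.340488
(Sr - 1)^3 = 2.408733
cot(29.3) = 1 / tan(29.3) = 1 / 0.561174 = 1.781979
Numerator = 2399 * 9.81 * 1.11^3 = 32186.0878
Denominator = 2.7 * 2.408733 * 1.781979 = 11.589240
W = 32186.0878 / 11.589240
W = 2777.24 N

2777.24


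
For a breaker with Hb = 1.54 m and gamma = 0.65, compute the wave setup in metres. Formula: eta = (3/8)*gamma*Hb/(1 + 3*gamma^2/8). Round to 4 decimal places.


eta = (3/8) * gamma * Hb / (1 + 3*gamma^2/8)
Numerator = (3/8) * 0.65 * 1.54 = 0.375375
Denominator = 1 + 3*0.65^2/8 = 1 + 0.158438 = 1.158438
eta = 0.375375 / 1.158438
eta = 0.3240 m

0.3240


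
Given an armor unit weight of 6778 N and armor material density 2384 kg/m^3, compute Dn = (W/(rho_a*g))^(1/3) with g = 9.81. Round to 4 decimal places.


V = W / (rho_a * g)
V = 6778 / (2384 * 9.81)
V = 6778 / 23387.04
V = 0.289819 m^3
Dn = V^(1/3) = 0.289819^(1/3)
Dn = 0.6618 m

0.6618


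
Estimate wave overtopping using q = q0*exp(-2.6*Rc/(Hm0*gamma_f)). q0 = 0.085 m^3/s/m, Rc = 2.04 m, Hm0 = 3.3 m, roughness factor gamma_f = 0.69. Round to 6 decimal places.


q = q0 * exp(-2.6 * Rc / (Hm0 * gamma_f))
Exponent = -2.6 * 2.04 / (3.3 * 0.69)
= -2.6 * 2.04 / 2.2770
= -2.329381
exp(-2.329381) = 0.097356
q = 0.085 * 0.097356
q = 0.008275 m^3/s/m

0.008275


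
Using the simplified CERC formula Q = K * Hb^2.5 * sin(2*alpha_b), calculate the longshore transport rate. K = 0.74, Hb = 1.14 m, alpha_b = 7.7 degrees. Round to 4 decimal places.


Q = K * Hb^2.5 * sin(2 * alpha_b)
Hb^2.5 = 1.14^2.5 = 1.387593
sin(2 * 7.7) = sin(15.4) = 0.265556
Q = 0.74 * 1.387593 * 0.265556
Q = 0.2727 m^3/s

0.2727


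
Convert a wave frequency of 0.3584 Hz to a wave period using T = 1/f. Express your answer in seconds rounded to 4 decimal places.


T = 1 / f
T = 1 / 0.3584
T = 2.7902 s

2.7902


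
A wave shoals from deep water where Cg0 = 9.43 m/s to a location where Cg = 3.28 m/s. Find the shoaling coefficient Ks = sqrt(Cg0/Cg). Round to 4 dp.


Ks = sqrt(Cg0 / Cg)
Ks = sqrt(9.43 / 3.28)
Ks = sqrt(2.8750)
Ks = 1.6956

1.6956


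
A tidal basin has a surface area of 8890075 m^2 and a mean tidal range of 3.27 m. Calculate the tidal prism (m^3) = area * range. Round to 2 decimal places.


Tidal prism = Area * Tidal range
P = 8890075 * 3.27
P = 29070545.25 m^3

29070545.25


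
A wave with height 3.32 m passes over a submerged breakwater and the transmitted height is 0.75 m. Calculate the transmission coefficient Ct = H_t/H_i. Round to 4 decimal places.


Ct = H_t / H_i
Ct = 0.75 / 3.32
Ct = 0.2259

0.2259


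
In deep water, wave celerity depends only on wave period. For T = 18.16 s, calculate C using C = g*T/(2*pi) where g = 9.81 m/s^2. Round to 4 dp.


We use the deep-water celerity formula:
C = g * T / (2 * pi)
C = 9.81 * 18.16 / (2 * 3.14159...)
C = 178.149600 / 6.283185
C = 28.3534 m/s

28.3534


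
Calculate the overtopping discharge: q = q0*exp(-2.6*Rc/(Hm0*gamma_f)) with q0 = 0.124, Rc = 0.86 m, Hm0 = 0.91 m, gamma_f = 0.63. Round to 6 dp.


q = q0 * exp(-2.6 * Rc / (Hm0 * gamma_f))
Exponent = -2.6 * 0.86 / (0.91 * 0.63)
= -2.6 * 0.86 / 0.5733
= -3.900227
exp(-3.900227) = 0.020237
q = 0.124 * 0.020237
q = 0.002509 m^3/s/m

0.002509


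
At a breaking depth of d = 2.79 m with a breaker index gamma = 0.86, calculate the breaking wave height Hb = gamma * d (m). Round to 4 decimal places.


Hb = gamma * d
Hb = 0.86 * 2.79
Hb = 2.3994 m

2.3994


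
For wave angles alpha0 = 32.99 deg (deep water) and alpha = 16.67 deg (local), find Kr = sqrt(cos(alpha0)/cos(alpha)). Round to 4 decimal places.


Kr = sqrt(cos(alpha0) / cos(alpha))
cos(32.99) = 0.838766
cos(16.67) = 0.957973
Kr = sqrt(0.838766 / 0.957973)
Kr = sqrt(0.875563)
Kr = 0.9357

0.9357


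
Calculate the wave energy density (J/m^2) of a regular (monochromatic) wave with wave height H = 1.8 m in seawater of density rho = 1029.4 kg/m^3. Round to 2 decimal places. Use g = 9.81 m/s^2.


E = (1/8) * rho * g * H^2
E = (1/8) * 1029.4 * 9.81 * 1.8^2
E = 0.125 * 1029.4 * 9.81 * 3.2400
E = 4089.86 J/m^2

4089.86


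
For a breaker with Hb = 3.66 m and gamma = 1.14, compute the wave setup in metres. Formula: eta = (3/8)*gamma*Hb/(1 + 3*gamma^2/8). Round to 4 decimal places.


eta = (3/8) * gamma * Hb / (1 + 3*gamma^2/8)
Numerator = (3/8) * 1.14 * 3.66 = 1.564650
Denominator = 1 + 3*1.14^2/8 = 1 + 0.487350 = 1.487350
eta = 1.564650 / 1.487350
eta = 1.0520 m

1.0520


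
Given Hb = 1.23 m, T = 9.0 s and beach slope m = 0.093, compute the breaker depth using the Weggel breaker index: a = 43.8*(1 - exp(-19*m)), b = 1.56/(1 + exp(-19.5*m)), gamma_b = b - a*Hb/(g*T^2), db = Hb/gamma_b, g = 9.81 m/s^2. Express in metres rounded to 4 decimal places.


a = 43.8 * (1 - exp(-19 * m))
exp(-19 * 0.093) = exp(-1.7670) = 0.170845
a = 43.8 * (1 - 0.170845) = 36.317000
b = 1.56 / (1 + exp(-19.5 * m))
exp(-19.5 * 0.093) = exp(-1.8135) = 0.163082
b = 1.56 / (1 + 0.163082) = 1.341264
Hb / (g * T^2) = 1.23 / (9.81 * 9.0^2) = 1.23 / 794.6100 = 0.00154793
gamma_b = b - a * Hb/(g*T^2) = 1.341264 - 36.317000 * 0.00154793 = 1.285047
db = Hb / gamma_b = 1.23 / 1.285047
db = 0.9572 m

0.9572


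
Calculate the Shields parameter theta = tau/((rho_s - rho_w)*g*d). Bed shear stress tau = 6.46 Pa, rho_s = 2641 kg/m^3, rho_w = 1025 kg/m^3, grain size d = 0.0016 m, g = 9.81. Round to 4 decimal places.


theta = tau / ((rho_s - rho_w) * g * d)
rho_s - rho_w = 2641 - 1025 = 1616
Denominator = 1616 * 9.81 * 0.0016 = 25.364736
theta = 6.46 / 25.364736
theta = 0.2547

0.2547


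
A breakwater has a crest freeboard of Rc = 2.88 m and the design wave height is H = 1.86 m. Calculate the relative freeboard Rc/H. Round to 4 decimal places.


Relative freeboard = Rc / H
= 2.88 / 1.86
= 1.5484

1.5484


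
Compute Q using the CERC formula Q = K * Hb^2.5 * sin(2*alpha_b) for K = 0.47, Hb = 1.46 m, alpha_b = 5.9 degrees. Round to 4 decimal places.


Q = K * Hb^2.5 * sin(2 * alpha_b)
Hb^2.5 = 1.46^2.5 = 2.575622
sin(2 * 5.9) = sin(11.8) = 0.204496
Q = 0.47 * 2.575622 * 0.204496
Q = 0.2476 m^3/s

0.2476


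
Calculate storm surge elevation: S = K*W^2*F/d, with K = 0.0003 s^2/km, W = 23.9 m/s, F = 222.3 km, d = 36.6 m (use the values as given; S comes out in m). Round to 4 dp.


S = K * W^2 * F / d
W^2 = 23.9^2 = 571.21
S = 0.0003 * 571.21 * 222.3 / 36.6
Numerator = 0.0003 * 571.21 * 222.3 = 38.093995
S = 38.093995 / 36.6 = 1.0408 m

1.0408


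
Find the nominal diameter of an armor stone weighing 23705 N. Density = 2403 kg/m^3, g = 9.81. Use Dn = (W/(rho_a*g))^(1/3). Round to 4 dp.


V = W / (rho_a * g)
V = 23705 / (2403 * 9.81)
V = 23705 / 23573.43
V = 1.005581 m^3
Dn = V^(1/3) = 1.005581^(1/3)
Dn = 1.0019 m

1.0019


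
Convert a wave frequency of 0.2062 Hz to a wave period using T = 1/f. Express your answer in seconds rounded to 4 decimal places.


T = 1 / f
T = 1 / 0.2062
T = 4.8497 s

4.8497


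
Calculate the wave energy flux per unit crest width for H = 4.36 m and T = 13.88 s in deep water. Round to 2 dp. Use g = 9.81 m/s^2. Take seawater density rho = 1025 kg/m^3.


P = rho * g^2 * H^2 * T / (32 * pi)
P = 1025 * 9.81^2 * 4.36^2 * 13.88 / (32 * pi)
P = 1025 * 96.2361 * 19.0096 * 13.88 / 100.53096
P = 258895.48 W/m

258895.48


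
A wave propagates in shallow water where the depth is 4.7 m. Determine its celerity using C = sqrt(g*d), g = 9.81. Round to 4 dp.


Using the shallow-water approximation:
C = sqrt(g * d) = sqrt(9.81 * 4.7)
C = sqrt(46.1070)
C = 6.7902 m/s

6.7902


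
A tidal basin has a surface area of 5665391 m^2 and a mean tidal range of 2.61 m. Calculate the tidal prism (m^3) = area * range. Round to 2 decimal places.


Tidal prism = Area * Tidal range
P = 5665391 * 2.61
P = 14786670.51 m^3

14786670.51


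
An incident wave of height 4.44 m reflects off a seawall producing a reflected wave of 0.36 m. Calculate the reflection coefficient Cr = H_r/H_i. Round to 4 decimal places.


Cr = H_r / H_i
Cr = 0.36 / 4.44
Cr = 0.0811

0.0811


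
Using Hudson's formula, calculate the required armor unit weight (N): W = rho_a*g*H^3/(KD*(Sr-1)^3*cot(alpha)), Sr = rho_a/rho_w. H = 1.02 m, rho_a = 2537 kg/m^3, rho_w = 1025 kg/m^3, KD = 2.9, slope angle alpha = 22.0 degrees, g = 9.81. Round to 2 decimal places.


Sr = rho_a / rho_w = 2537 / 1025 = 2.475122
(Sr - 1) = 1.475122
(Sr - 1)^3 = 3.209843
cot(22.0) = 1 / tan(22.0) = 1 / 0.404026 = 2.475087
Numerator = 2537 * 9.81 * 1.02^3 = 26411.3129
Denominator = 2.9 * 3.209843 * 2.475087 = 23.039456
W = 26411.3129 / 23.039456
W = 1146.35 N

1146.35


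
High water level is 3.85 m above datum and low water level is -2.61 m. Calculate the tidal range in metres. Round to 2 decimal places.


Tidal range = High water - Low water
Tidal range = 3.85 - (-2.61)
Tidal range = 6.46 m

6.46


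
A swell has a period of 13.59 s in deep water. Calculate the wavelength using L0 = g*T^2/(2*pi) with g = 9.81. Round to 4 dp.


L0 = g * T^2 / (2 * pi)
L0 = 9.81 * 13.59^2 / (2 * pi)
L0 = 9.81 * 184.6881 / 6.28319
L0 = 1811.7903 / 6.28319
L0 = 288.3554 m

288.3554


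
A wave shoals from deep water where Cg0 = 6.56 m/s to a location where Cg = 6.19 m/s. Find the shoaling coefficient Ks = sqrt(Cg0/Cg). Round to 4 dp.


Ks = sqrt(Cg0 / Cg)
Ks = sqrt(6.56 / 6.19)
Ks = sqrt(1.0598)
Ks = 1.0295

1.0295


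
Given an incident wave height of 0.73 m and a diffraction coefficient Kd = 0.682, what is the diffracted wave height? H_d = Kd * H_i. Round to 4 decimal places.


H_d = Kd * H_i
H_d = 0.682 * 0.73
H_d = 0.4979 m

0.4979


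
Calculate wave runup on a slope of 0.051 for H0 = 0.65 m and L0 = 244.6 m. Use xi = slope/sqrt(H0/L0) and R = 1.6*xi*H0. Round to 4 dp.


xi = slope / sqrt(H0/L0)
H0/L0 = 0.65/244.6 = 0.002657
sqrt(0.002657) = 0.051550
xi = 0.051 / 0.051550 = 0.989331
R = 1.6 * xi * H0 = 1.6 * 0.989331 * 0.65
R = 1.0289 m

1.0289


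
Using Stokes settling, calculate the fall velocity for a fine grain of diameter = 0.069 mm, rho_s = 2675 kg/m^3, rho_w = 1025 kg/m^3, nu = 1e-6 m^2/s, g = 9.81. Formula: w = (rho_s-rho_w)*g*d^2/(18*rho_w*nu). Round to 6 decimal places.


w = (rho_s - rho_w) * g * d^2 / (18 * rho_w * nu)
d = 0.069 mm = 0.000069 m
rho_s - rho_w = 2675 - 1025 = 1650
Numerator = 1650 * 9.81 * (0.000069)^2 = 0.000077063927
Denominator = 18 * 1025 * 1e-6 = 0.018450
w = 0.004177 m/s

0.004177


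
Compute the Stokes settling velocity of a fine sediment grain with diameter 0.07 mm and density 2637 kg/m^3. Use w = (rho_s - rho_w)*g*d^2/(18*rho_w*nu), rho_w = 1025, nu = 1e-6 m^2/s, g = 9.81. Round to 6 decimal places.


w = (rho_s - rho_w) * g * d^2 / (18 * rho_w * nu)
d = 0.07 mm = 0.000070 m
rho_s - rho_w = 2637 - 1025 = 1612
Numerator = 1612 * 9.81 * (0.000070)^2 = 0.000077487228
Denominator = 18 * 1025 * 1e-6 = 0.018450
w = 0.004200 m/s

0.004200


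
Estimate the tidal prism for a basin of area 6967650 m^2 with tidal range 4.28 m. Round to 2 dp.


Tidal prism = Area * Tidal range
P = 6967650 * 4.28
P = 29821542.00 m^3

29821542.00


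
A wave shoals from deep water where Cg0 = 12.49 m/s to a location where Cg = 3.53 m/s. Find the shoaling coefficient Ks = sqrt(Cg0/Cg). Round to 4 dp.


Ks = sqrt(Cg0 / Cg)
Ks = sqrt(12.49 / 3.53)
Ks = sqrt(3.5382)
Ks = 1.8810

1.8810


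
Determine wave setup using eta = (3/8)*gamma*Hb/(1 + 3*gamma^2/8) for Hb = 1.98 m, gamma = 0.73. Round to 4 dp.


eta = (3/8) * gamma * Hb / (1 + 3*gamma^2/8)
Numerator = (3/8) * 0.73 * 1.98 = 0.542025
Denominator = 1 + 3*0.73^2/8 = 1 + 0.199838 = 1.199838
eta = 0.542025 / 1.199838
eta = 0.4517 m

0.4517


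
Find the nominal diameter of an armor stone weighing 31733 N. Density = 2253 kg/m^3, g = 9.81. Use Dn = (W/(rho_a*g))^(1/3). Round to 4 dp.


V = W / (rho_a * g)
V = 31733 / (2253 * 9.81)
V = 31733 / 22101.93
V = 1.435757 m^3
Dn = V^(1/3) = 1.435757^(1/3)
Dn = 1.1281 m

1.1281


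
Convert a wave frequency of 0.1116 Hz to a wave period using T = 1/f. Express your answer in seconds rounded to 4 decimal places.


T = 1 / f
T = 1 / 0.1116
T = 8.9606 s

8.9606


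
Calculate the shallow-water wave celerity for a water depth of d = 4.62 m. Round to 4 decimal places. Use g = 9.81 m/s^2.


Using the shallow-water approximation:
C = sqrt(g * d) = sqrt(9.81 * 4.62)
C = sqrt(45.3222)
C = 6.7322 m/s

6.7322


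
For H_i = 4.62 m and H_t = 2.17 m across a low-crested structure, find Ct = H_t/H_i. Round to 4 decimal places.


Ct = H_t / H_i
Ct = 2.17 / 4.62
Ct = 0.4697

0.4697


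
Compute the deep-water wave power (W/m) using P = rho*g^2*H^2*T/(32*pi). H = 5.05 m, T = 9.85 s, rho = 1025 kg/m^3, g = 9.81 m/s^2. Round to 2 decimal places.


P = rho * g^2 * H^2 * T / (32 * pi)
P = 1025 * 9.81^2 * 5.05^2 * 9.85 / (32 * pi)
P = 1025 * 96.2361 * 25.5025 * 9.85 / 100.53096
P = 246479.62 W/m

246479.62


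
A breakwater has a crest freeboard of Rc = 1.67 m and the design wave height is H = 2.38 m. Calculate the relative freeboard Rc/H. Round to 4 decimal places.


Relative freeboard = Rc / H
= 1.67 / 2.38
= 0.7017

0.7017


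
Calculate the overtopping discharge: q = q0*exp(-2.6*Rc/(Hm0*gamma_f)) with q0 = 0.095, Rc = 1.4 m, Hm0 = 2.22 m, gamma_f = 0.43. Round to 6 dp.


q = q0 * exp(-2.6 * Rc / (Hm0 * gamma_f))
Exponent = -2.6 * 1.4 / (2.22 * 0.43)
= -2.6 * 1.4 / 0.9546
= -3.813115
exp(-3.813115) = 0.022079
q = 0.095 * 0.022079
q = 0.002098 m^3/s/m

0.002098


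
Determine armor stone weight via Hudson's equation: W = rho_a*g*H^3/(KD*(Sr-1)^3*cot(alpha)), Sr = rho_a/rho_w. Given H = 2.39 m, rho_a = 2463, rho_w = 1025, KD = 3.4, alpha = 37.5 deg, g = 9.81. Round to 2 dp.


Sr = rho_a / rho_w = 2463 / 1025 = 2.402927
(Sr - 1) = 1.402927
(Sr - 1)^3 = 2.761246
cot(37.5) = 1 / tan(37.5) = 1 / 0.767327 = 1.303225
Numerator = 2463 * 9.81 * 2.39^3 = 329858.0764
Denominator = 3.4 * 2.761246 * 1.303225 = 12.234987
W = 329858.0764 / 12.234987
W = 26960.23 N

26960.23


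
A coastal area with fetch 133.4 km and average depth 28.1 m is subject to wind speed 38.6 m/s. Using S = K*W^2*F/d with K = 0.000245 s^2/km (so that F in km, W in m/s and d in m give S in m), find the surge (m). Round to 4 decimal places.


S = K * W^2 * F / d
W^2 = 38.6^2 = 1489.96
S = 0.000245 * 1489.96 * 133.4 / 28.1
Numerator = 0.000245 * 1489.96 * 133.4 = 48.696363
S = 48.696363 / 28.1 = 1.7330 m

1.7330


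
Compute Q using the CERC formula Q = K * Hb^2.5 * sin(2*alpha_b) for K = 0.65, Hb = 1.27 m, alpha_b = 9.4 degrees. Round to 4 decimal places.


Q = K * Hb^2.5 * sin(2 * alpha_b)
Hb^2.5 = 1.27^2.5 = 1.817646
sin(2 * 9.4) = sin(18.8) = 0.322266
Q = 0.65 * 1.817646 * 0.322266
Q = 0.3807 m^3/s

0.3807


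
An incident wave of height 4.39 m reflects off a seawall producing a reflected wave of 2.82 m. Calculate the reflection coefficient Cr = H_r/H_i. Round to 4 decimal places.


Cr = H_r / H_i
Cr = 2.82 / 4.39
Cr = 0.6424

0.6424


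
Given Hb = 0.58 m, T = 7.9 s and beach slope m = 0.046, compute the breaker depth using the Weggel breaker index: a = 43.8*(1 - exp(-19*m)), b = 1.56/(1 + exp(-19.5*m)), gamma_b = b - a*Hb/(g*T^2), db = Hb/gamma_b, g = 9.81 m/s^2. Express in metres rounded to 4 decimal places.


a = 43.8 * (1 - exp(-19 * m))
exp(-19 * 0.046) = exp(-0.8740) = 0.417279
a = 43.8 * (1 - 0.417279) = 25.523176
b = 1.56 / (1 + exp(-19.5 * m))
exp(-19.5 * 0.046) = exp(-0.8970) = 0.407791
b = 1.56 / (1 + 0.407791) = 1.108119
Hb / (g * T^2) = 0.58 / (9.81 * 7.9^2) = 0.58 / 612.2421 = 0.00094734
gamma_b = b - a * Hb/(g*T^2) = 1.108119 - 25.523176 * 0.00094734 = 1.083940
db = Hb / gamma_b = 0.58 / 1.083940
db = 0.5351 m

0.5351


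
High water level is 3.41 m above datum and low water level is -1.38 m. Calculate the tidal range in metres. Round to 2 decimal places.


Tidal range = High water - Low water
Tidal range = 3.41 - (-1.38)
Tidal range = 4.79 m

4.79


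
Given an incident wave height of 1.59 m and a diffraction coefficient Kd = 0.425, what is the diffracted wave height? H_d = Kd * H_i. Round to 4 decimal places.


H_d = Kd * H_i
H_d = 0.425 * 1.59
H_d = 0.6758 m

0.6758


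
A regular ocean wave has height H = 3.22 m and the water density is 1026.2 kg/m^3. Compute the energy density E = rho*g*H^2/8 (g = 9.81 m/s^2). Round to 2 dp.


E = (1/8) * rho * g * H^2
E = (1/8) * 1026.2 * 9.81 * 3.22^2
E = 0.125 * 1026.2 * 9.81 * 10.3684
E = 13047.36 J/m^2

13047.36


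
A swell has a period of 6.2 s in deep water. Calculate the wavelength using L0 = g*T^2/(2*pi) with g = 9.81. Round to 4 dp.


L0 = g * T^2 / (2 * pi)
L0 = 9.81 * 6.2^2 / (2 * pi)
L0 = 9.81 * 38.4400 / 6.28319
L0 = 377.0964 / 6.28319
L0 = 60.0168 m

60.0168


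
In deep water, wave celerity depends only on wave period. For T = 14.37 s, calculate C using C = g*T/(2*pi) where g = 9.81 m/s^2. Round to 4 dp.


We use the deep-water celerity formula:
C = g * T / (2 * pi)
C = 9.81 * 14.37 / (2 * 3.14159...)
C = 140.969700 / 6.283185
C = 22.4360 m/s

22.4360


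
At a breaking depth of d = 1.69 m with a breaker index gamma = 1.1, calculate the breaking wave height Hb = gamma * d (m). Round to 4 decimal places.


Hb = gamma * d
Hb = 1.1 * 1.69
Hb = 1.8590 m

1.8590


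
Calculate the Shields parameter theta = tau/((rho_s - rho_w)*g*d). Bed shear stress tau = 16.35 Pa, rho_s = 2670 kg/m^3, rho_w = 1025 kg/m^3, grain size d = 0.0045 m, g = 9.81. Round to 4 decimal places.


theta = tau / ((rho_s - rho_w) * g * d)
rho_s - rho_w = 2670 - 1025 = 1645
Denominator = 1645 * 9.81 * 0.0045 = 72.618525
theta = 16.35 / 72.618525
theta = 0.2251

0.2251


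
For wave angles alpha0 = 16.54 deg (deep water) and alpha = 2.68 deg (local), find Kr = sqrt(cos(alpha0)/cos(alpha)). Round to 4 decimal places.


Kr = sqrt(cos(alpha0) / cos(alpha))
cos(16.54) = 0.958621
cos(2.68) = 0.998906
Kr = sqrt(0.958621 / 0.998906)
Kr = sqrt(0.959671)
Kr = 0.9796

0.9796


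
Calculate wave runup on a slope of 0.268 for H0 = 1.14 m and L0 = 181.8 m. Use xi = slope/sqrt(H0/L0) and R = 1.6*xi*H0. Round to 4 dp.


xi = slope / sqrt(H0/L0)
H0/L0 = 1.14/181.8 = 0.006271
sqrt(0.006271) = 0.079187
xi = 0.268 / 0.079187 = 3.384381
R = 1.6 * xi * H0 = 1.6 * 3.384381 * 1.14
R = 6.1731 m

6.1731


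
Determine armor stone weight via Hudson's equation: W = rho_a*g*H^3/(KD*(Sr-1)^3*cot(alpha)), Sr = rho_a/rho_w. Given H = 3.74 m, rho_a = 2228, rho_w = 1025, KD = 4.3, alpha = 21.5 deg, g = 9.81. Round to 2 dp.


Sr = rho_a / rho_w = 2228 / 1025 = 2.173659
(Sr - 1) = 1.173659
(Sr - 1)^3 = 1.616685
cot(21.5) = 1 / tan(21.5) = 1 / 0.393910 = 2.538648
Numerator = 2228 * 9.81 * 3.74^3 = 1143402.1394
Denominator = 4.3 * 1.616685 * 2.538648 = 17.648029
W = 1143402.1394 / 17.648029
W = 64789.23 N

64789.23


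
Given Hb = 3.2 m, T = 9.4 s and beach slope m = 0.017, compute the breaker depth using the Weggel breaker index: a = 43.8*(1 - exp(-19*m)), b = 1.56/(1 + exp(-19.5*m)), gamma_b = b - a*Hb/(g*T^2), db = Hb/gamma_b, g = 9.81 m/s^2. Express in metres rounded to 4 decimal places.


a = 43.8 * (1 - exp(-19 * m))
exp(-19 * 0.017) = exp(-0.3230) = 0.723974
a = 43.8 * (1 - 0.723974) = 12.089945
b = 1.56 / (1 + exp(-19.5 * m))
exp(-19.5 * 0.017) = exp(-0.3315) = 0.717846
b = 1.56 / (1 + 0.717846) = 0.908114
Hb / (g * T^2) = 3.2 / (9.81 * 9.4^2) = 3.2 / 866.8116 = 0.00369169
gamma_b = b - a * Hb/(g*T^2) = 0.908114 - 12.089945 * 0.00369169 = 0.863482
db = Hb / gamma_b = 3.2 / 0.863482
db = 3.7059 m

3.7059


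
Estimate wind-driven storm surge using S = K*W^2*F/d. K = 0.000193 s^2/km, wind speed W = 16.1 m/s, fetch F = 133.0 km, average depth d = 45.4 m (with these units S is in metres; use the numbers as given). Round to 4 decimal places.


S = K * W^2 * F / d
W^2 = 16.1^2 = 259.21
S = 0.000193 * 259.21 * 133.0 / 45.4
Numerator = 0.000193 * 259.21 * 133.0 = 6.653661
S = 6.653661 / 45.4 = 0.1466 m

0.1466


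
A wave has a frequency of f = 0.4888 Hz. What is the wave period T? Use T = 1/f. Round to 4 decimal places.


T = 1 / f
T = 1 / 0.4888
T = 2.0458 s

2.0458


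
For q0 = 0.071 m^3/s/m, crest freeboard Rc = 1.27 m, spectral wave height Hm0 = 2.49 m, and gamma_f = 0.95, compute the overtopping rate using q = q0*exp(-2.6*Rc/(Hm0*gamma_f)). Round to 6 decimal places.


q = q0 * exp(-2.6 * Rc / (Hm0 * gamma_f))
Exponent = -2.6 * 1.27 / (2.49 * 0.95)
= -2.6 * 1.27 / 2.3655
= -1.395899
exp(-1.395899) = 0.247610
q = 0.071 * 0.247610
q = 0.017580 m^3/s/m

0.017580


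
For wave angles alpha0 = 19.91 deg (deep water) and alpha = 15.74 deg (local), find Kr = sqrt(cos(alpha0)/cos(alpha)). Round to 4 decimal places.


Kr = sqrt(cos(alpha0) / cos(alpha))
cos(19.91) = 0.940229
cos(15.74) = 0.962503
Kr = sqrt(0.940229 / 0.962503)
Kr = sqrt(0.976858)
Kr = 0.9884

0.9884


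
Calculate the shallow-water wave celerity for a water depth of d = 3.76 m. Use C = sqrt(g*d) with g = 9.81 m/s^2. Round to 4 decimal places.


Using the shallow-water approximation:
C = sqrt(g * d) = sqrt(9.81 * 3.76)
C = sqrt(36.8856)
C = 6.0734 m/s

6.0734


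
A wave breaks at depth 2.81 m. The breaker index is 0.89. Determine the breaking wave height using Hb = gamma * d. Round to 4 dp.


Hb = gamma * d
Hb = 0.89 * 2.81
Hb = 2.5009 m

2.5009


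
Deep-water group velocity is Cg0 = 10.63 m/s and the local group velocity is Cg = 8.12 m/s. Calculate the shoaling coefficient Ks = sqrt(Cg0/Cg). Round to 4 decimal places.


Ks = sqrt(Cg0 / Cg)
Ks = sqrt(10.63 / 8.12)
Ks = sqrt(1.3091)
Ks = 1.1442

1.1442


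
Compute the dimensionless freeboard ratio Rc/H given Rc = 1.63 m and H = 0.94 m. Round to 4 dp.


Relative freeboard = Rc / H
= 1.63 / 0.94
= 1.7340

1.7340


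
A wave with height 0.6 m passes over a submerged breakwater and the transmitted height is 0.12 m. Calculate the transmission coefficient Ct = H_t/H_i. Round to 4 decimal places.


Ct = H_t / H_i
Ct = 0.12 / 0.6
Ct = 0.2000

0.2000


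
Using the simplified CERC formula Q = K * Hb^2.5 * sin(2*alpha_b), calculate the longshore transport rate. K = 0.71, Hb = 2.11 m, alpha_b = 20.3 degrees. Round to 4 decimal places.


Q = K * Hb^2.5 * sin(2 * alpha_b)
Hb^2.5 = 2.11^2.5 = 6.467049
sin(2 * 20.3) = sin(40.6) = 0.650774
Q = 0.71 * 6.467049 * 0.650774
Q = 2.9881 m^3/s

2.9881


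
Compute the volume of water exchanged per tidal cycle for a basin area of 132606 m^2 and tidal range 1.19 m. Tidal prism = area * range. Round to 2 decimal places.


Tidal prism = Area * Tidal range
P = 132606 * 1.19
P = 157801.14 m^3

157801.14


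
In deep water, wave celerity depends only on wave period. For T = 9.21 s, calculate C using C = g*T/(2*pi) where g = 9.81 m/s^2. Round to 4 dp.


We use the deep-water celerity formula:
C = g * T / (2 * pi)
C = 9.81 * 9.21 / (2 * 3.14159...)
C = 90.350100 / 6.283185
C = 14.3797 m/s

14.3797


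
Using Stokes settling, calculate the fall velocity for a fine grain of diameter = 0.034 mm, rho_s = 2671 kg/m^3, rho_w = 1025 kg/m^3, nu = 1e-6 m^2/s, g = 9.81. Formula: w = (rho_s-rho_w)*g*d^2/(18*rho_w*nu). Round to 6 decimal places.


w = (rho_s - rho_w) * g * d^2 / (18 * rho_w * nu)
d = 0.034 mm = 0.000034 m
rho_s - rho_w = 2671 - 1025 = 1646
Numerator = 1646 * 9.81 * (0.000034)^2 = 0.000018666233
Denominator = 18 * 1025 * 1e-6 = 0.018450
w = 0.001012 m/s

0.001012


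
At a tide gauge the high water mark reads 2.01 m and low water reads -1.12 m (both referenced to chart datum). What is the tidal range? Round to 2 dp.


Tidal range = High water - Low water
Tidal range = 2.01 - (-1.12)
Tidal range = 3.13 m

3.13


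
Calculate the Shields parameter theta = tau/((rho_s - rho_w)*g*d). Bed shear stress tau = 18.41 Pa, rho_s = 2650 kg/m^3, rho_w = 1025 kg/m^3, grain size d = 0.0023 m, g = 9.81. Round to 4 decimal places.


theta = tau / ((rho_s - rho_w) * g * d)
rho_s - rho_w = 2650 - 1025 = 1625
Denominator = 1625 * 9.81 * 0.0023 = 36.664875
theta = 18.41 / 36.664875
theta = 0.5021

0.5021


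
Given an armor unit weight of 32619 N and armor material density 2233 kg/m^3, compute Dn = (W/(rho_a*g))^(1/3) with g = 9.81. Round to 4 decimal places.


V = W / (rho_a * g)
V = 32619 / (2233 * 9.81)
V = 32619 / 21905.73
V = 1.489062 m^3
Dn = V^(1/3) = 1.489062^(1/3)
Dn = 1.1419 m

1.1419


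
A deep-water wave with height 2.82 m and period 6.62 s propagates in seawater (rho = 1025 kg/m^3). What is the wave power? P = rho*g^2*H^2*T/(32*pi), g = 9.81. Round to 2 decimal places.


P = rho * g^2 * H^2 * T / (32 * pi)
P = 1025 * 9.81^2 * 2.82^2 * 6.62 / (32 * pi)
P = 1025 * 96.2361 * 7.9524 * 6.62 / 100.53096
P = 51655.70 W/m

51655.70


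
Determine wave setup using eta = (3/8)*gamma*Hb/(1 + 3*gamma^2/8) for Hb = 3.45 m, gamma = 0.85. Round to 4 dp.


eta = (3/8) * gamma * Hb / (1 + 3*gamma^2/8)
Numerator = (3/8) * 0.85 * 3.45 = 1.099687
Denominator = 1 + 3*0.85^2/8 = 1 + 0.270938 = 1.270938
eta = 1.099687 / 1.270938
eta = 0.8653 m

0.8653


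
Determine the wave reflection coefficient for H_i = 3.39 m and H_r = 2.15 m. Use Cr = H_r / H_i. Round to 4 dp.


Cr = H_r / H_i
Cr = 2.15 / 3.39
Cr = 0.6342

0.6342


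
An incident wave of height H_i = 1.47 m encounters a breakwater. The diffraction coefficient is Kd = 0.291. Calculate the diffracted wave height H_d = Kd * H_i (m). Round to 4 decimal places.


H_d = Kd * H_i
H_d = 0.291 * 1.47
H_d = 0.4278 m

0.4278


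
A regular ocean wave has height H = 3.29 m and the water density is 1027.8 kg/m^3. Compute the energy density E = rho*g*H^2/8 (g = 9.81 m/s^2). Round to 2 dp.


E = (1/8) * rho * g * H^2
E = (1/8) * 1027.8 * 9.81 * 3.29^2
E = 0.125 * 1027.8 * 9.81 * 10.8241
E = 13642.04 J/m^2

13642.04


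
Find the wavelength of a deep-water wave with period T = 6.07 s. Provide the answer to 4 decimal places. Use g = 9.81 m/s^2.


L0 = g * T^2 / (2 * pi)
L0 = 9.81 * 6.07^2 / (2 * pi)
L0 = 9.81 * 36.8449 / 6.28319
L0 = 361.4485 / 6.28319
L0 = 57.5263 m

57.5263


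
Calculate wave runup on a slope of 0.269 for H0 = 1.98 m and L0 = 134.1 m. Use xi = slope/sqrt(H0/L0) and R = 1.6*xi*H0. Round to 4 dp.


xi = slope / sqrt(H0/L0)
H0/L0 = 1.98/134.1 = 0.014765
sqrt(0.014765) = 0.121512
xi = 0.269 / 0.121512 = 2.213778
R = 1.6 * xi * H0 = 1.6 * 2.213778 * 1.98
R = 7.0132 m

7.0132


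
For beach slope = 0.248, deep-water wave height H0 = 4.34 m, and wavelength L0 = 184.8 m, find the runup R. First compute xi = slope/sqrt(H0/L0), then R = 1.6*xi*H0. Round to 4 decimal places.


xi = slope / sqrt(H0/L0)
H0/L0 = 4.34/184.8 = 0.023485
sqrt(0.023485) = 0.153248
xi = 0.248 / 0.153248 = 1.618295
R = 1.6 * xi * H0 = 1.6 * 1.618295 * 4.34
R = 11.2374 m

11.2374


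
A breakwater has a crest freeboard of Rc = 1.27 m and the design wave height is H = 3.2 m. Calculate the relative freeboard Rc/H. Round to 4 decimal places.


Relative freeboard = Rc / H
= 1.27 / 3.2
= 0.3969

0.3969


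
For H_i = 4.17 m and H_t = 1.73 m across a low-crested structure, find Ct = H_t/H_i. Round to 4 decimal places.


Ct = H_t / H_i
Ct = 1.73 / 4.17
Ct = 0.4149

0.4149


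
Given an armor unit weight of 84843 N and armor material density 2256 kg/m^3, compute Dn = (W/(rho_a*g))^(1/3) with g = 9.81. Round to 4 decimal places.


V = W / (rho_a * g)
V = 84843 / (2256 * 9.81)
V = 84843 / 22131.36
V = 3.833610 m^3
Dn = V^(1/3) = 3.833610^(1/3)
Dn = 1.5651 m

1.5651


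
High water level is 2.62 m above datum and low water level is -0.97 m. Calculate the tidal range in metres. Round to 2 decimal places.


Tidal range = High water - Low water
Tidal range = 2.62 - (-0.97)
Tidal range = 3.59 m

3.59


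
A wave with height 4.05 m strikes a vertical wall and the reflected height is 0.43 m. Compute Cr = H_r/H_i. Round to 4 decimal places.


Cr = H_r / H_i
Cr = 0.43 / 4.05
Cr = 0.1062

0.1062


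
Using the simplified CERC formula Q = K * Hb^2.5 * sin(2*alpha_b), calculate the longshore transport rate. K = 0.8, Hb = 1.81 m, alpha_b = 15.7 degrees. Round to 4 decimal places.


Q = K * Hb^2.5 * sin(2 * alpha_b)
Hb^2.5 = 1.81^2.5 = 4.407542
sin(2 * 15.7) = sin(31.4) = 0.521010
Q = 0.8 * 4.407542 * 0.521010
Q = 1.8371 m^3/s

1.8371


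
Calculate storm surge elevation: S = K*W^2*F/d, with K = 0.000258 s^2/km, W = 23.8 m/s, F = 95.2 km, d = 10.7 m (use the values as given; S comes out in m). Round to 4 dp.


S = K * W^2 * F / d
W^2 = 23.8^2 = 566.44
S = 0.000258 * 566.44 * 95.2 / 10.7
Numerator = 0.000258 * 566.44 * 95.2 = 13.912673
S = 13.912673 / 10.7 = 1.3002 m

1.3002


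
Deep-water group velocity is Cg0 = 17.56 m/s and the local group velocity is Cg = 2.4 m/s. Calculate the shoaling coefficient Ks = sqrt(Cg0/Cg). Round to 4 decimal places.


Ks = sqrt(Cg0 / Cg)
Ks = sqrt(17.56 / 2.4)
Ks = sqrt(7.3167)
Ks = 2.7049

2.7049


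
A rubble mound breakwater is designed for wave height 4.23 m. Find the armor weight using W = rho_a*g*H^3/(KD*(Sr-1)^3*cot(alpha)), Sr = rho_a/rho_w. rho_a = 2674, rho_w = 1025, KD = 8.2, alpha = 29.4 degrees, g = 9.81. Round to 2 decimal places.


Sr = rho_a / rho_w = 2674 / 1025 = 2.608780
(Sr - 1) = 1.608780
(Sr - 1)^3 = 4.163805
cot(29.4) = 1 / tan(29.4) = 1 / 0.563471 = 1.774714
Numerator = 2674 * 9.81 * 4.23^3 = 1985415.9771
Denominator = 8.2 * 4.163805 * 1.774714 = 60.594418
W = 1985415.9771 / 60.594418
W = 32765.66 N

32765.66


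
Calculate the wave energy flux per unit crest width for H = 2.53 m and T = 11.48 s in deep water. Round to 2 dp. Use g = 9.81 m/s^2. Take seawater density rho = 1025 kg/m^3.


P = rho * g^2 * H^2 * T / (32 * pi)
P = 1025 * 9.81^2 * 2.53^2 * 11.48 / (32 * pi)
P = 1025 * 96.2361 * 6.4009 * 11.48 / 100.53096
P = 72101.61 W/m

72101.61


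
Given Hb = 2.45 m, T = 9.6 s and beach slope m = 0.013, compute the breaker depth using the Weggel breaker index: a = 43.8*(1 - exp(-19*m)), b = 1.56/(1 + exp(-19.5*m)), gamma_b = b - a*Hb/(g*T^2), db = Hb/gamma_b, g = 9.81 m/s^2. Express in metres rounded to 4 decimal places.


a = 43.8 * (1 - exp(-19 * m))
exp(-19 * 0.013) = exp(-0.2470) = 0.781141
a = 43.8 * (1 - 0.781141) = 9.586038
b = 1.56 / (1 + exp(-19.5 * m))
exp(-19.5 * 0.013) = exp(-0.2535) = 0.776080
b = 1.56 / (1 + 0.776080) = 0.878339
Hb / (g * T^2) = 2.45 / (9.81 * 9.6^2) = 2.45 / 904.0896 = 0.00270991
gamma_b = b - a * Hb/(g*T^2) = 0.878339 - 9.586038 * 0.00270991 = 0.852362
db = Hb / gamma_b = 2.45 / 0.852362
db = 2.8744 m

2.8744


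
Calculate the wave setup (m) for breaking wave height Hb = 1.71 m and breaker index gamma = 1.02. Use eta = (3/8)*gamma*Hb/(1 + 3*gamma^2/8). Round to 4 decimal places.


eta = (3/8) * gamma * Hb / (1 + 3*gamma^2/8)
Numerator = (3/8) * 1.02 * 1.71 = 0.654075
Denominator = 1 + 3*1.02^2/8 = 1 + 0.390150 = 1.390150
eta = 0.654075 / 1.390150
eta = 0.4705 m

0.4705


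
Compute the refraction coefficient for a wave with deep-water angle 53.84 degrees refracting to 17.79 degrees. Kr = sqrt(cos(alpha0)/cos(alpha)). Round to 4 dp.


Kr = sqrt(cos(alpha0) / cos(alpha))
cos(53.84) = 0.590042
cos(17.79) = 0.952183
Kr = sqrt(0.590042 / 0.952183)
Kr = sqrt(0.619673)
Kr = 0.7872

0.7872


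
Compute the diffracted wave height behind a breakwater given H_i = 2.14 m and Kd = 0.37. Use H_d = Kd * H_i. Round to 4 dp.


H_d = Kd * H_i
H_d = 0.37 * 2.14
H_d = 0.7918 m

0.7918


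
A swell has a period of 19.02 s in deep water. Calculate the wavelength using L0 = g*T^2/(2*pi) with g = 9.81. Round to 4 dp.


L0 = g * T^2 / (2 * pi)
L0 = 9.81 * 19.02^2 / (2 * pi)
L0 = 9.81 * 361.7604 / 6.28319
L0 = 3548.8695 / 6.28319
L0 = 564.8201 m

564.8201


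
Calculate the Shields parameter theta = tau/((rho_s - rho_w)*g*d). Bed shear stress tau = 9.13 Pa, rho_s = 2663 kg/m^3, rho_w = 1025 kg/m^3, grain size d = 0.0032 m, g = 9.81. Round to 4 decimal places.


theta = tau / ((rho_s - rho_w) * g * d)
rho_s - rho_w = 2663 - 1025 = 1638
Denominator = 1638 * 9.81 * 0.0032 = 51.420096
theta = 9.13 / 51.420096
theta = 0.1776

0.1776


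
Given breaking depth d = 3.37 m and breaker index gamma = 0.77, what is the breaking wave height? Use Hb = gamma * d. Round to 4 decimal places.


Hb = gamma * d
Hb = 0.77 * 3.37
Hb = 2.5949 m

2.5949


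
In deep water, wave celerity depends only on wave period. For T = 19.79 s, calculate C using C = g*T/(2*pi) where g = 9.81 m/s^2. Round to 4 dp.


We use the deep-water celerity formula:
C = g * T / (2 * pi)
C = 9.81 * 19.79 / (2 * 3.14159...)
C = 194.139900 / 6.283185
C = 30.8983 m/s

30.8983


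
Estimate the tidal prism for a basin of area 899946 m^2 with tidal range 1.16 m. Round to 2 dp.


Tidal prism = Area * Tidal range
P = 899946 * 1.16
P = 1043937.36 m^3

1043937.36


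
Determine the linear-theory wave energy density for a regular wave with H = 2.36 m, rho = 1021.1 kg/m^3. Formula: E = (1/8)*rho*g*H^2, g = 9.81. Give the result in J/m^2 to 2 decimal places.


E = (1/8) * rho * g * H^2
E = (1/8) * 1021.1 * 9.81 * 2.36^2
E = 0.125 * 1021.1 * 9.81 * 5.5696
E = 6973.83 J/m^2

6973.83


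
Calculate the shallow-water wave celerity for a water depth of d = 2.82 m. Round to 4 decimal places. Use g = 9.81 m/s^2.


Using the shallow-water approximation:
C = sqrt(g * d) = sqrt(9.81 * 2.82)
C = sqrt(27.6642)
C = 5.2597 m/s

5.2597


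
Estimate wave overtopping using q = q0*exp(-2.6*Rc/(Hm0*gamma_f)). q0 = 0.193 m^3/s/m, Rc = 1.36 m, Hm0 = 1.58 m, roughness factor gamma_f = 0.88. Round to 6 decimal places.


q = q0 * exp(-2.6 * Rc / (Hm0 * gamma_f))
Exponent = -2.6 * 1.36 / (1.58 * 0.88)
= -2.6 * 1.36 / 1.3904
= -2.543153
exp(-2.543153) = 0.078618
q = 0.193 * 0.078618
q = 0.015173 m^3/s/m

0.015173
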